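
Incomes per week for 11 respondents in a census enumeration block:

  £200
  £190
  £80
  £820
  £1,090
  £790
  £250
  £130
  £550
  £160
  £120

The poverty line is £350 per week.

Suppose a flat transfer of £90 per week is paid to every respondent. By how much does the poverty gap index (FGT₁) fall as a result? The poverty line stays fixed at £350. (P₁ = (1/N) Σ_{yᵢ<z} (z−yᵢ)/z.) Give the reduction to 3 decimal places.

Before: below the line — £80, £120, £130, £160, £190, £200, £250; poverty gap index (FGT₁) = 0.34286.
After the £90 transfer: below the line — £170, £210, £220, £250, £280, £290, £340; poverty gap index (FGT₁) = 0.17922.
Reduction = 0.34286 − 0.17922 = 0.164.

0.164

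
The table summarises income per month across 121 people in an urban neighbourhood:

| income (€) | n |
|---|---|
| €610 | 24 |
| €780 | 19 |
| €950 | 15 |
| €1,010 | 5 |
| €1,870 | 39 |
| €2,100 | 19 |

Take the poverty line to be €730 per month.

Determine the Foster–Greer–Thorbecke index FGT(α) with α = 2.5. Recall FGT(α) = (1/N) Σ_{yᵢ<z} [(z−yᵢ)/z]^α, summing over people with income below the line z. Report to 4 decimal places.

Below the line: 24×€610 (q = 24 of N = 121).
Gap ratios (z−y)/z: (730−610)/730 = 0.1644 (×24).
Raised to α = 2.5: 0.01096 (×24).
Sum = 0.262940; FGT(2.5) = 0.262940 / 121 = 0.0022.

0.0022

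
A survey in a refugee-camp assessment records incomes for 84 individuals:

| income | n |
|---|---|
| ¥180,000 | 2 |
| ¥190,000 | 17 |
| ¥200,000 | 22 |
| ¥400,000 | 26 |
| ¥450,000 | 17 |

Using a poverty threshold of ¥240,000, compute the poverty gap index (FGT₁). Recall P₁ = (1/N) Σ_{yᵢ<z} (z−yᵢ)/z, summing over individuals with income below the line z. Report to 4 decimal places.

0.0918

Poor units: 2×¥180,000, 17×¥190,000, 22×¥200,000 (q = 41 of N = 84).
Gap ratios (z−y)/z: (240000−180000)/240000 = 0.2500 (×2); (240000−190000)/240000 = 0.2083 (×17); (240000−200000)/240000 = 0.1667 (×22).
Sum of shortfalls = 7.708333; P₁ averages over all N: 7.708333 / 84 = 0.0918.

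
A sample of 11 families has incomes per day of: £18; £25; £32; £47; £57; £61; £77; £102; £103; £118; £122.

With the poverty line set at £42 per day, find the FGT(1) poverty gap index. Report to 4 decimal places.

Poor units: £18, £25, £32 (q = 3 of N = 11).
Normalized shortfalls: (42−18)/42 = 0.5714; (42−25)/42 = 0.4048; (42−32)/42 = 0.2381.
Σ = 1.214286. Dividing by the full population N = 11 gives P₁ = 0.1104.

0.1104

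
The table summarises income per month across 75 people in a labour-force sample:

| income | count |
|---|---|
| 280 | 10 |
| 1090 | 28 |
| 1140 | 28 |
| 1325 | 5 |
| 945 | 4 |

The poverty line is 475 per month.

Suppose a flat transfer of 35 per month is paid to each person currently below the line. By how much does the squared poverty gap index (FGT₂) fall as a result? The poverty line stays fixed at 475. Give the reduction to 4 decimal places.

Before: below the line — 10×280; squared poverty gap index (FGT₂) = 0.022471.
After the 35 transfer: below the line — 10×315; squared poverty gap index (FGT₂) = 0.015128.
Reduction = 0.022471 − 0.015128 = 0.0073.

0.0073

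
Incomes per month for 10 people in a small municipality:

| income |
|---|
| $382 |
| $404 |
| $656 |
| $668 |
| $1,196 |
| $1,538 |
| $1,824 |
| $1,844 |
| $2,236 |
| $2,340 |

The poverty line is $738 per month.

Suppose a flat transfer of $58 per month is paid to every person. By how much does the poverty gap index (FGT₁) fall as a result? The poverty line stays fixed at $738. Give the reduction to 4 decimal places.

Before: below the line — $382, $404, $656, $668; poverty gap index (FGT₁) = 0.114092.
After the $58 transfer: below the line — $440, $462, $714, $726; poverty gap index (FGT₁) = 0.082656.
Reduction = 0.114092 − 0.082656 = 0.0314.

0.0314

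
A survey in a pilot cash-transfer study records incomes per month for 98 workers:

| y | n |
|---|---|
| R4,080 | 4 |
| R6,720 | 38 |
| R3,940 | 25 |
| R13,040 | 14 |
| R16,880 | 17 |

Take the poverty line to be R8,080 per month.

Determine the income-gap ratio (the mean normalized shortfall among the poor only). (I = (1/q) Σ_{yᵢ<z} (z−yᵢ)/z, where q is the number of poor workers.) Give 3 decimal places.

Poor units: 25×R3,940, 4×R4,080, 38×R6,720 (q = 67 of N = 98).
Shortfall ratios (z−y)/z: 0.5124 (×25), 0.4950 (×4), 0.1683 (×38); sum = 21.185644.
The income-gap ratio divides by q (the poor only): 21.185644 / 67 = 0.316.

0.316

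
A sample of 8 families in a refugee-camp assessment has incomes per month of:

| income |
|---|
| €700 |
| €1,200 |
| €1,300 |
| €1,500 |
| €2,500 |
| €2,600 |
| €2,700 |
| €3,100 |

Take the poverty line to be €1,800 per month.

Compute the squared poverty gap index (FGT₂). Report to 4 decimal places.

Below z: €700, €1,200, €1,300, €1,500 (q = 4 of N = 8).
Relative gaps: (1800−700)/1800 = 0.6111; (1800−1200)/1800 = 0.3333; (1800−1300)/1800 = 0.2778; (1800−1500)/1800 = 0.1667.
Squared: 0.3735; 0.1111; 0.0772; 0.0278.
Sum = 0.589506; P₂ = 0.589506 / 8 = 0.0737.

0.0737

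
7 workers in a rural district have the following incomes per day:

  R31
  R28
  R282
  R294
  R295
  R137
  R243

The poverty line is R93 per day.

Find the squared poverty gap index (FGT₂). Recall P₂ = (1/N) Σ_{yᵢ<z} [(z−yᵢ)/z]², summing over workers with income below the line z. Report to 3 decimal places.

Below z: R28, R31 (q = 2 of N = 7).
Shortfall ratios: (93−28)/93 = 0.6989; (93−31)/93 = 0.6667.
Squared: 0.4885; 0.4444.
Sum = 0.932940; P₂ = 0.932940 / 7 = 0.133.

0.133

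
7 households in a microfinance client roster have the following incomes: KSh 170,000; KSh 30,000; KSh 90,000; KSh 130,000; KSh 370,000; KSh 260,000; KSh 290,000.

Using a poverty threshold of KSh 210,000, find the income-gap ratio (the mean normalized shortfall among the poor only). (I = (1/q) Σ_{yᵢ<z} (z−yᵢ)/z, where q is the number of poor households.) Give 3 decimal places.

0.500

Incomes under z: KSh 30,000, KSh 90,000, KSh 130,000, KSh 170,000 (q = 4 of N = 7).
Shortfall ratios (z−y)/z: 0.8571, 0.5714, 0.3810, 0.1905; sum = 2.000000.
I averages over the q = 4 poor units only: 2.000000 / 4 = 0.500.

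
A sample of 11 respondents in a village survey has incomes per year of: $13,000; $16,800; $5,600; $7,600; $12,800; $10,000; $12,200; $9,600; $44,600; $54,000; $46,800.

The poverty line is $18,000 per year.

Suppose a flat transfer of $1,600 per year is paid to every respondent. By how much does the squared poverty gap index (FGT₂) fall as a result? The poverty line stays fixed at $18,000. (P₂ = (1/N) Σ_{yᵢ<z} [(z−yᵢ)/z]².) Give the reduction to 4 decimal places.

Before: below the line — $5,600, $7,600, $9,600, $10,000, $12,200, $12,800, $13,000, $16,800; squared poverty gap index (FGT₂) = 0.135690.
After the $1,600 transfer: below the line — $7,200, $9,200, $11,200, $11,600, $13,800, $14,400, $14,600; squared poverty gap index (FGT₂) = 0.090752.
Reduction = 0.135690 − 0.090752 = 0.0449.

0.0449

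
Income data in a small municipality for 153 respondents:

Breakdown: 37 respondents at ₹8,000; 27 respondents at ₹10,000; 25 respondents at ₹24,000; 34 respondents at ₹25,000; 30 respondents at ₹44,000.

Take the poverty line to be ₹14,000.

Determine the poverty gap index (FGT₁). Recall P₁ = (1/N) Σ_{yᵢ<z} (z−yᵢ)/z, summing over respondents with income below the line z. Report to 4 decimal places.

Poor units: 37×₹8,000, 27×₹10,000 (q = 64 of N = 153).
Shortfall ratios: (14000−8000)/14000 = 0.4286 (×37); (14000−10000)/14000 = 0.2857 (×27).
Sum of shortfalls = 23.571429; P₁ averages over all N: 23.571429 / 153 = 0.1541.

0.1541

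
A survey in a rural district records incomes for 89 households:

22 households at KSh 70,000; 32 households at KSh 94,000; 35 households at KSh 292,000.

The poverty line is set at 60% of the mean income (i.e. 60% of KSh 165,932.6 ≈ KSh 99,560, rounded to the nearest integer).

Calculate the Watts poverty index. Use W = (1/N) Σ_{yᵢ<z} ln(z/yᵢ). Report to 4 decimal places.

Poor units: 22×KSh 70,000, 32×KSh 94,000 (q = 54 of N = 89).
Log gaps: ln(99560/70000) = 0.3523 (×22); ln(99560/94000) = 0.0575 (×32).
W = 9.588737 / 89 = 0.1077.

0.1077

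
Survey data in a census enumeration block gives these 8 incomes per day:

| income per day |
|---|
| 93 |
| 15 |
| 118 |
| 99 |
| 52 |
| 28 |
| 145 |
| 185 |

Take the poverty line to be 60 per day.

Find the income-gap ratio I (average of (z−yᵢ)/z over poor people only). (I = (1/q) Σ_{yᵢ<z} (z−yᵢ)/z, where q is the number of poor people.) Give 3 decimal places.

Poor units: 15, 28, 52 (q = 3 of N = 8).
Relative gaps: 0.7500, 0.5333, 0.1333; sum = 1.416667.
The income-gap ratio divides by q (the poor only): 1.416667 / 3 = 0.472.

0.472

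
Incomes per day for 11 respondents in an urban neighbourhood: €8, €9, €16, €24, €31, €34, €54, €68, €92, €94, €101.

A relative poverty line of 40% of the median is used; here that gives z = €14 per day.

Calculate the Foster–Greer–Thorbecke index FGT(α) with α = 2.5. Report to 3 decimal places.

Poor units: €8, €9 (q = 2 of N = 11).
Shortfall ratios: (14−8)/14 = 0.4286; (14−9)/14 = 0.3571.
Raised to α = 2.5: 0.12024; 0.07623.
Sum = 0.196469; FGT(2.5) = 0.196469 / 11 = 0.018.

0.018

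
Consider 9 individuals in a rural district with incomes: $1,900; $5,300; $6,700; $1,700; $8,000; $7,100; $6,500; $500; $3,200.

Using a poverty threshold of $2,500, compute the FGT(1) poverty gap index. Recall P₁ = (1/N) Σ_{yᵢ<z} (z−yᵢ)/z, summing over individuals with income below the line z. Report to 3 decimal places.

0.151

Below the line: $500, $1,700, $1,900 (q = 3 of N = 9).
Shortfall ratios: (2500−500)/2500 = 0.8000; (2500−1700)/2500 = 0.3200; (2500−1900)/2500 = 0.2400.
Sum of shortfalls = 1.360000; P₁ averages over all N: 1.360000 / 9 = 0.151.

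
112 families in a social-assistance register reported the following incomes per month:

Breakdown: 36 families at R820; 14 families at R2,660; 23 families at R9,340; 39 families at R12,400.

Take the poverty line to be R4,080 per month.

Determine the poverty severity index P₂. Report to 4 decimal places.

0.2204

Incomes under z: 36×R820, 14×R2,660 (q = 50 of N = 112).
Relative gaps: (4080−820)/4080 = 0.7990 (×36); (4080−2660)/4080 = 0.3480 (×14).
Squared: 0.6384 (×36); 0.1211 (×14).
Sum = 24.679402; P₂ = 24.679402 / 112 = 0.2204.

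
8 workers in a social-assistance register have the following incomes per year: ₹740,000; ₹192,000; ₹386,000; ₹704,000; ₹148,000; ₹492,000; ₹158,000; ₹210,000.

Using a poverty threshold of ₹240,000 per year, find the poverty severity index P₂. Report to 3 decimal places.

0.040

Incomes under z: ₹148,000, ₹158,000, ₹192,000, ₹210,000 (q = 4 of N = 8).
Gap ratios (z−y)/z: (240000−148000)/240000 = 0.3833; (240000−158000)/240000 = 0.3417; (240000−192000)/240000 = 0.2000; (240000−210000)/240000 = 0.1250.
Squared: 0.1469; 0.1167; 0.0400; 0.0156.
Sum = 0.319306; P₂ = 0.319306 / 8 = 0.040.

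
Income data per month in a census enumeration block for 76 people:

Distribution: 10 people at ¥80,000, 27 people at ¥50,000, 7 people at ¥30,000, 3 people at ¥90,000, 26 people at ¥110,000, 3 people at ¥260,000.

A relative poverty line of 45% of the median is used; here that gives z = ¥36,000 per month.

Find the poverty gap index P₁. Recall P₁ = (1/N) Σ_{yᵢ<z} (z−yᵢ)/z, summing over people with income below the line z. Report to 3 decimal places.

Poor units: 7×¥30,000 (q = 7 of N = 76).
Gap ratios (z−y)/z: (36000−30000)/36000 = 0.1667 (×7).
Σ = 1.166667. Dividing by the full population N = 76 gives P₁ = 0.015.

0.015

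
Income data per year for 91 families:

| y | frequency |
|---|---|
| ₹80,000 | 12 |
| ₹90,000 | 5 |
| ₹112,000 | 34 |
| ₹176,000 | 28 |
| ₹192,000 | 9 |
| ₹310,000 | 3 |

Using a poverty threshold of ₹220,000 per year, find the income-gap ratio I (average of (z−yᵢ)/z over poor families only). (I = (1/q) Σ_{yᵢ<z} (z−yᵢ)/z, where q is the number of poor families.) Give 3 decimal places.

Incomes under z: 12×₹80,000, 5×₹90,000, 34×₹112,000, 28×₹176,000, 9×₹192,000 (q = 88 of N = 91).
Relative gaps: 0.6364 (×12), 0.5909 (×5), 0.4909 (×34), 0.2000 (×28), 0.1273 (×9); sum = 34.027273.
The income-gap ratio divides by q (the poor only): 34.027273 / 88 = 0.387.

0.387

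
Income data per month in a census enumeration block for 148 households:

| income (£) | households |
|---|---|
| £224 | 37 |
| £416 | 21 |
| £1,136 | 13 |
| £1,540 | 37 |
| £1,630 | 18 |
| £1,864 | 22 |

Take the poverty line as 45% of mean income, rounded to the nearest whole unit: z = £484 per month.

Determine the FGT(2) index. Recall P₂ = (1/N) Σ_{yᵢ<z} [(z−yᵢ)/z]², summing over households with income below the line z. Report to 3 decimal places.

0.075

Poor units: 37×£224, 21×£416 (q = 58 of N = 148).
Relative gaps: (484−224)/484 = 0.5372 (×37); (484−416)/484 = 0.1405 (×21).
Squared: 0.2886 (×37); 0.0197 (×21).
Sum = 11.091729; P₂ = 11.091729 / 148 = 0.075.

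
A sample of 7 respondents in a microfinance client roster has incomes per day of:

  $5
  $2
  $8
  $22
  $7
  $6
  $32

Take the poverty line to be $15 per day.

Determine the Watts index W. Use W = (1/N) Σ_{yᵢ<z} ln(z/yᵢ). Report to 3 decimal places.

Below the line: $2, $5, $6, $7, $8 (q = 5 of N = 7).
ln(z/y) terms: ln(15/2) = 2.0149; ln(15/5) = 1.0986; ln(15/6) = 0.9163; ln(15/7) = 0.7621; ln(15/8) = 0.6286.
W = 5.420555 / 7 = 0.774.

0.774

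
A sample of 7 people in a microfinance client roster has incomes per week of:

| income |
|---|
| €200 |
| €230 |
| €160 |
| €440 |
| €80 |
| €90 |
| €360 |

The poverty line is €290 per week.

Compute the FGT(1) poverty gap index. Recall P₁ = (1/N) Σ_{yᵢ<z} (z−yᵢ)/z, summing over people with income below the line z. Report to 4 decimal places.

Below z: €80, €90, €160, €200, €230 (q = 5 of N = 7).
Gap ratios (z−y)/z: (290−80)/290 = 0.7241; (290−90)/290 = 0.6897; (290−160)/290 = 0.4483; (290−200)/290 = 0.3103; (290−230)/290 = 0.2069.
Σ = 2.379310. Dividing by the full population N = 7 gives P₁ = 0.3399.

0.3399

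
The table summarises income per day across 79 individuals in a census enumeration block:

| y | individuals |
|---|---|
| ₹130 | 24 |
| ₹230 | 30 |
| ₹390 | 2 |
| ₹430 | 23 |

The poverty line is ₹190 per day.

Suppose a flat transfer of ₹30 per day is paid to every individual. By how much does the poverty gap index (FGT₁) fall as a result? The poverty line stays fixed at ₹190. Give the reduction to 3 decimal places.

0.048

Before: below the line — 24×₹130; poverty gap index (FGT₁) = 0.09594.
After the ₹30 transfer: below the line — 24×₹160; poverty gap index (FGT₁) = 0.04797.
Reduction = 0.09594 − 0.04797 = 0.048.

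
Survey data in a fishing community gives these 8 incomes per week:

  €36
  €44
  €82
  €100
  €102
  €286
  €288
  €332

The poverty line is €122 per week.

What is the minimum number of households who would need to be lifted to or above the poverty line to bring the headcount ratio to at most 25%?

Currently q = 5 of N = 8 are below the line (H = 0.625).
A headcount ratio of at most 25% allows at most ⌊0.25 × 8⌋ = 2 poor households.
So at least 5 − 2 = 3 must be lifted.

3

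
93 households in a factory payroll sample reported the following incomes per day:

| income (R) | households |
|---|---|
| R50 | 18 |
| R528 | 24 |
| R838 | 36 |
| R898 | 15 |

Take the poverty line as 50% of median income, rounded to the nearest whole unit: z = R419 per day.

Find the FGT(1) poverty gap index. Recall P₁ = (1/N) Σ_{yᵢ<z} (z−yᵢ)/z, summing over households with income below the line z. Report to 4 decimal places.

Poor units: 18×R50 (q = 18 of N = 93).
Normalized shortfalls: (419−50)/419 = 0.8807 (×18).
Σ = 15.852029. Dividing by the full population N = 93 gives P₁ = 0.1705.

0.1705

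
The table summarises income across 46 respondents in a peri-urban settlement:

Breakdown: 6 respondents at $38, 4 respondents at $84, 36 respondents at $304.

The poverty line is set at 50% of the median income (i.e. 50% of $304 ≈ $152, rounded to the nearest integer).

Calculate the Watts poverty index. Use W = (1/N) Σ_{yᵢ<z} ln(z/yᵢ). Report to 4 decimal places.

0.2324

Poor units: 6×$38, 4×$84 (q = 10 of N = 46).
Log shortfalls: ln(152/38) = 1.3863 (×6); ln(152/84) = 0.5931 (×4).
W = 10.690021 / 46 = 0.2324.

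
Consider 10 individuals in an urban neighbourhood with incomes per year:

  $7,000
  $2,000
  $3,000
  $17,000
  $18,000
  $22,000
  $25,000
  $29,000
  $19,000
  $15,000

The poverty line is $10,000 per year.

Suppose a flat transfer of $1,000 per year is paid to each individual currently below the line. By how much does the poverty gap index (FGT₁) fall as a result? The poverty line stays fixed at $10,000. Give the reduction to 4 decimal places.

Before: below the line — $2,000, $3,000, $7,000; poverty gap index (FGT₁) = 0.180000.
After the $1,000 transfer: below the line — $3,000, $4,000, $8,000; poverty gap index (FGT₁) = 0.150000.
Reduction = 0.180000 − 0.150000 = 0.0300.

0.0300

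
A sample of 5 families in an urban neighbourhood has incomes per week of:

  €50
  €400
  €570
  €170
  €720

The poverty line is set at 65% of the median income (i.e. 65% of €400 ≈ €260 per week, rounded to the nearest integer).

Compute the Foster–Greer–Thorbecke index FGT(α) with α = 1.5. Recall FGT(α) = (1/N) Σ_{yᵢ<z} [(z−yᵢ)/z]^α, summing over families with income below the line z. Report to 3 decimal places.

0.186

Below the line: €50, €170 (q = 2 of N = 5).
Shortfall ratios: (260−50)/260 = 0.8077; (260−170)/260 = 0.3462.
Raised to α = 1.5: 0.72589; 0.20366.
Sum = 0.929546; FGT(1.5) = 0.929546 / 5 = 0.186.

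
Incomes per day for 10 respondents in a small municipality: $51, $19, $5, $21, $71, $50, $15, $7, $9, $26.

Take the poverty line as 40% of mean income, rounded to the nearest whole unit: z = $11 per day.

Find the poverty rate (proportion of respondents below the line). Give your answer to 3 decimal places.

0.300

3 of the 10 respondents have income below $11.
H = 3/10 = 0.300.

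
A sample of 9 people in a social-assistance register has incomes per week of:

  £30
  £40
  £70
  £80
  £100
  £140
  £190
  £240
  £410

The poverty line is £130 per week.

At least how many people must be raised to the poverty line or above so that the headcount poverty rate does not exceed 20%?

5 of the 9 people are poor, so H = 5/9 = 0.556.
A headcount ratio of at most 20% allows at most ⌊0.20 × 9⌋ = 1 poor people.
So at least 5 − 1 = 4 must be lifted.

4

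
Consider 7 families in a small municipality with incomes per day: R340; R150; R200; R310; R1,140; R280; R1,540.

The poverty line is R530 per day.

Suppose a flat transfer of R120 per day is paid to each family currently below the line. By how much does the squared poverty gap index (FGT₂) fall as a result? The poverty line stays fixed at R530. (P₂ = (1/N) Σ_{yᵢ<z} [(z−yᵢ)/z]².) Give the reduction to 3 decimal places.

Before: below the line — R150, R200, R280, R310, R340; squared poverty gap index (FGT₂) = 0.20358.
After the R120 transfer: below the line — R270, R320, R400, R430, R460; squared poverty gap index (FGT₂) = 0.07298.
Reduction = 0.20358 − 0.07298 = 0.131.

0.131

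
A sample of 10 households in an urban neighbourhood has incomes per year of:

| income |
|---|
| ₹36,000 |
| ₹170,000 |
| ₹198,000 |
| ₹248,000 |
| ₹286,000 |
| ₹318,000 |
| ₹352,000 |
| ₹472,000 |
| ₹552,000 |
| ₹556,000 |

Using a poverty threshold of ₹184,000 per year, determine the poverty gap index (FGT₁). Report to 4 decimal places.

Below z: ₹36,000, ₹170,000 (q = 2 of N = 10).
Shortfall ratios: (184000−36000)/184000 = 0.8043; (184000−170000)/184000 = 0.0761.
Sum of shortfalls = 0.880435; P₁ averages over all N: 0.880435 / 10 = 0.0880.

0.0880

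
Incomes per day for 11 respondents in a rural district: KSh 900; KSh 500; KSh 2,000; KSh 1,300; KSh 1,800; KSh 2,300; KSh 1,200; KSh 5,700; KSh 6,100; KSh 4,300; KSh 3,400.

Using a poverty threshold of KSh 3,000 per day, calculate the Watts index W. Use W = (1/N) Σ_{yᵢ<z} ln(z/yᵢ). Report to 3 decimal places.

0.539

Below z: KSh 500, KSh 900, KSh 1,200, KSh 1,300, KSh 1,800, KSh 2,000, KSh 2,300 (q = 7 of N = 11).
Log gaps: ln(3000/500) = 1.7918; ln(3000/900) = 1.2040; ln(3000/1200) = 0.9163; ln(3000/1300) = 0.8362; ln(3000/1800) = 0.5108; ln(3000/2000) = 0.4055; ln(3000/2300) = 0.2657.
W = 5.930265 / 11 = 0.539.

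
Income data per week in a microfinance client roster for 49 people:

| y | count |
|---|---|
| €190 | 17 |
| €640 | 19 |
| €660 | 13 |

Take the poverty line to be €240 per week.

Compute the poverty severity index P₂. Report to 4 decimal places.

Incomes under z: 17×€190 (q = 17 of N = 49).
Gap ratios (z−y)/z: (240−190)/240 = 0.2083 (×17).
Squared: 0.0434 (×17).
Sum = 0.737847; P₂ = 0.737847 / 49 = 0.0151.

0.0151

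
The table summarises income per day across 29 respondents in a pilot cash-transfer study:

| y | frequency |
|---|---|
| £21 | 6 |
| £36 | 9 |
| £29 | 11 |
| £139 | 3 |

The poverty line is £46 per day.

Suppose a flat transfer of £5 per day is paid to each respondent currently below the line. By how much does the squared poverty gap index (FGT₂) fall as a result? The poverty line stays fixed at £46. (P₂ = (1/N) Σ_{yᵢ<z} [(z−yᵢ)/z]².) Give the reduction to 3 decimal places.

0.059

Before: below the line — 6×£21, 11×£29, 9×£36; squared poverty gap index (FGT₂) = 0.12758.
After the £5 transfer: below the line — 6×£26, 11×£34, 9×£41; squared poverty gap index (FGT₂) = 0.06859.
Reduction = 0.12758 − 0.06859 = 0.059.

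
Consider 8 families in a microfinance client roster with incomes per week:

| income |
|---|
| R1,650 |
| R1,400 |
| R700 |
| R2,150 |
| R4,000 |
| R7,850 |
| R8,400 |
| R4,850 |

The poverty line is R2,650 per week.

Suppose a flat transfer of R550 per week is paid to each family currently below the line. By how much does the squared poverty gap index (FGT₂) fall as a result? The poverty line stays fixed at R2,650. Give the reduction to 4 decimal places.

Before: below the line — R700, R1,400, R1,650, R2,150; squared poverty gap index (FGT₂) = 0.117747.
After the R550 transfer: below the line — R1,250, R1,950, R2,200; squared poverty gap index (FGT₂) = 0.047214.
Reduction = 0.117747 − 0.047214 = 0.0705.

0.0705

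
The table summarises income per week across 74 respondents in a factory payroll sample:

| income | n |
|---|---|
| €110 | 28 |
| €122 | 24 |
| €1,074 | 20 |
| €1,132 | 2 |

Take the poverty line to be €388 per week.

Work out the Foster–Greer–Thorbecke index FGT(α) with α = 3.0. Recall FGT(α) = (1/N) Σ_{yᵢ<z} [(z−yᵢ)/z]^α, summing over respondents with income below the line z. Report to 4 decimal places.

0.2437

Below z: 28×€110, 24×€122 (q = 52 of N = 74).
Shortfall ratios: (388−110)/388 = 0.7165 (×28); (388−122)/388 = 0.6856 (×24).
Raised to α = 3.0: 0.36782 (×28); 0.32222 (×24).
Sum = 18.032283; FGT(3.0) = 18.032283 / 74 = 0.2437.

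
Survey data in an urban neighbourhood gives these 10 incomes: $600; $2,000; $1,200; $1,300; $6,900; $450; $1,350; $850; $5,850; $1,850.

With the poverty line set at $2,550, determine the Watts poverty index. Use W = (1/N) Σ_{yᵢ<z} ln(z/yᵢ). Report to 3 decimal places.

Incomes under z: $450, $600, $850, $1,200, $1,300, $1,350, $1,850, $2,000 (q = 8 of N = 10).
Log gaps: ln(2550/450) = 1.7346; ln(2550/600) = 1.4469; ln(2550/850) = 1.0986; ln(2550/1200) = 0.7538; ln(2550/1300) = 0.6737; ln(2550/1350) = 0.6360; ln(2550/1850) = 0.3209; ln(2550/2000) = 0.2429.
W = 6.907476 / 10 = 0.691.

0.691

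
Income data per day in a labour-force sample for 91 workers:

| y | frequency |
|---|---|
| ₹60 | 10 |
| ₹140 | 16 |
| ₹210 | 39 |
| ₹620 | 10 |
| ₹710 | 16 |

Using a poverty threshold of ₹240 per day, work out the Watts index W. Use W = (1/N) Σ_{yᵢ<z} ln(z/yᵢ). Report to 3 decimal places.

Incomes under z: 10×₹60, 16×₹140, 39×₹210 (q = 65 of N = 91).
ln(z/y) terms: ln(240/60) = 1.3863 (×10); ln(240/140) = 0.5390 (×16); ln(240/210) = 0.1335 (×39).
W = 27.694612 / 91 = 0.304.

0.304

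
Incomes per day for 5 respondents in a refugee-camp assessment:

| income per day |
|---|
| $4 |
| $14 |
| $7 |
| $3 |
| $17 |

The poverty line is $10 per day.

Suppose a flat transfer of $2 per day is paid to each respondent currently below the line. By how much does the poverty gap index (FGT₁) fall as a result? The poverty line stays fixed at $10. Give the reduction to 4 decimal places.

0.1200

Before: below the line — $3, $4, $7; poverty gap index (FGT₁) = 0.320000.
After the $2 transfer: below the line — $5, $6, $9; poverty gap index (FGT₁) = 0.200000.
Reduction = 0.320000 − 0.200000 = 0.1200.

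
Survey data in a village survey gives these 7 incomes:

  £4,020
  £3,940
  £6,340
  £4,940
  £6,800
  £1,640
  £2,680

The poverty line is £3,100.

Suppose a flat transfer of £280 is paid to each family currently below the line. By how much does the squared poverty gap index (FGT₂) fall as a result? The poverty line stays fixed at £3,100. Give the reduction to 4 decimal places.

Before: below the line — £1,640, £2,680; squared poverty gap index (FGT₂) = 0.034309.
After the £280 transfer: below the line — £1,920, £2,960; squared poverty gap index (FGT₂) = 0.020990.
Reduction = 0.034309 − 0.020990 = 0.0133.

0.0133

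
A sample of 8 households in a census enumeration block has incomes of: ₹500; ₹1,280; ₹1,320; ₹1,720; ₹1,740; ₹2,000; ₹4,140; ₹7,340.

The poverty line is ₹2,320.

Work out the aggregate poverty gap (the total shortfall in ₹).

₹5,360

Incomes under z: ₹500, ₹1,280, ₹1,320, ₹1,720, ₹1,740, ₹2,000 (q = 6 of N = 8).
Individual gaps: 2320−500 = 1820; 2320−1280 = 1040; 2320−1320 = 1000; 2320−1720 = 600; 2320−1740 = 580; 2320−2000 = 320.
Aggregate gap = ₹5,360.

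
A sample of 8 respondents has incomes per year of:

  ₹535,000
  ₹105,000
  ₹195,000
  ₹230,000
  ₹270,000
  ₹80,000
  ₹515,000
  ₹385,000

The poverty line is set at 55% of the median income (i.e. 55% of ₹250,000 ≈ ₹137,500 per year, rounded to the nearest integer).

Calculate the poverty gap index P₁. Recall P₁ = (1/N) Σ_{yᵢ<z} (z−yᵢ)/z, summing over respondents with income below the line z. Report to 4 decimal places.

Poor units: ₹80,000, ₹105,000 (q = 2 of N = 8).
Normalized shortfalls: (137500−80000)/137500 = 0.4182; (137500−105000)/137500 = 0.2364.
Σ = 0.654545. Dividing by the full population N = 8 gives P₁ = 0.0818.

0.0818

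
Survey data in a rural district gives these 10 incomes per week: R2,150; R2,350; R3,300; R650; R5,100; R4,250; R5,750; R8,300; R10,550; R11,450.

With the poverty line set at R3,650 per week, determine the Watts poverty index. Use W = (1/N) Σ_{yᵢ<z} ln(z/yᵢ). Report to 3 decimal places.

Poor units: R650, R2,150, R2,350, R3,300 (q = 4 of N = 10).
Log shortfalls: ln(3650/650) = 1.7255; ln(3650/2150) = 0.5293; ln(3650/2350) = 0.4403; ln(3650/3300) = 0.1008.
W = 2.795886 / 10 = 0.280.

0.280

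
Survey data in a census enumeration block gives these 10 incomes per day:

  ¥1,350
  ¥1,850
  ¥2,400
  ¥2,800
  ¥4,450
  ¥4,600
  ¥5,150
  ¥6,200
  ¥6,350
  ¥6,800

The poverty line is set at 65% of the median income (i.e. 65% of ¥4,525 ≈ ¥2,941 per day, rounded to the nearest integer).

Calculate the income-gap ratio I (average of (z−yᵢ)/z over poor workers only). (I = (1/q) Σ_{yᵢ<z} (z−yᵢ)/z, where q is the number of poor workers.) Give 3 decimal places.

Poor units: ¥1,350, ¥1,850, ¥2,400, ¥2,800 (q = 4 of N = 10).
Relative gaps: 0.5410, 0.3710, 0.1840, 0.0479; sum = 1.143829.
The income-gap ratio divides by q (the poor only): 1.143829 / 4 = 0.286.

0.286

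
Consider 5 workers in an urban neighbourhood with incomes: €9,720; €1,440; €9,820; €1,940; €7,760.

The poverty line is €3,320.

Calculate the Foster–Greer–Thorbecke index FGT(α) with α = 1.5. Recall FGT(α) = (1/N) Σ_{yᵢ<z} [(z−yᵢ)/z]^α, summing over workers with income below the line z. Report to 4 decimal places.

0.1388

Below z: €1,440, €1,940 (q = 2 of N = 5).
Normalized shortfalls: (3320−1440)/3320 = 0.5663; (3320−1940)/3320 = 0.4157.
Raised to α = 1.5: 0.42612; 0.26799.
Sum = 0.694103; FGT(1.5) = 0.694103 / 5 = 0.1388.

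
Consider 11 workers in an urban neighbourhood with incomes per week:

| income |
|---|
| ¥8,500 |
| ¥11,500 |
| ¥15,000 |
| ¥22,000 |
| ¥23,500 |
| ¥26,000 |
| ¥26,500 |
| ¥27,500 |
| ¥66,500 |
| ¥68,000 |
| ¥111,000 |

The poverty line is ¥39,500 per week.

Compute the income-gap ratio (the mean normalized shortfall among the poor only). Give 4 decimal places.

Poor units: ¥8,500, ¥11,500, ¥15,000, ¥22,000, ¥23,500, ¥26,000, ¥26,500, ¥27,500 (q = 8 of N = 11).
Shortfall ratios (z−y)/z: 0.7848, 0.7089, 0.6203, 0.4430, 0.4051, 0.3418, 0.3291, 0.3038; sum = 3.936709.
The income-gap ratio divides by q (the poor only): 3.936709 / 8 = 0.4921.

0.4921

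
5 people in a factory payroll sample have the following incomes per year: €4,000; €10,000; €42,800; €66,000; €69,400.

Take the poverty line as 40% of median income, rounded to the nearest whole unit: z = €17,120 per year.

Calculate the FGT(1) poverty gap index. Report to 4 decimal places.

0.2364

Incomes under z: €4,000, €10,000 (q = 2 of N = 5).
Shortfall ratios: (17120−4000)/17120 = 0.7664; (17120−10000)/17120 = 0.4159.
Sum of shortfalls = 1.182243; P₁ averages over all N: 1.182243 / 5 = 0.2364.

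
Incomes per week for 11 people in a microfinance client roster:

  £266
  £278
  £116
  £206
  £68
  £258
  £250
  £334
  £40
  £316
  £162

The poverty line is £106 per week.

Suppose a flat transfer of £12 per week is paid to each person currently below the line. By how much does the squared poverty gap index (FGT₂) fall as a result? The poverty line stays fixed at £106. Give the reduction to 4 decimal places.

0.0179

Before: below the line — £40, £68; squared poverty gap index (FGT₂) = 0.046927.
After the £12 transfer: below the line — £52, £80; squared poverty gap index (FGT₂) = 0.029062.
Reduction = 0.046927 − 0.029062 = 0.0179.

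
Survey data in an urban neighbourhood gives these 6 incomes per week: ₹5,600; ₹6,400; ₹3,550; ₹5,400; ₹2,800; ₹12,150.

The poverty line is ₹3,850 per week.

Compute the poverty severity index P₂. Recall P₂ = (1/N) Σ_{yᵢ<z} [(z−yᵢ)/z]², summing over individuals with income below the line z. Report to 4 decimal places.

Poor units: ₹2,800, ₹3,550 (q = 2 of N = 6).
Relative gaps: (3850−2800)/3850 = 0.2727; (3850−3550)/3850 = 0.0779.
Squared: 0.0744; 0.0061.
Sum = 0.080452; P₂ = 0.080452 / 6 = 0.0134.

0.0134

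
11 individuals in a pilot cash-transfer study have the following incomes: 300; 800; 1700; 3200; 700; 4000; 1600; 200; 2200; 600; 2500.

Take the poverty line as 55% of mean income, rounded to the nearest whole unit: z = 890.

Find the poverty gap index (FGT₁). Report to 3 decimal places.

Poor units: 200, 300, 600, 700, 800 (q = 5 of N = 11).
Relative gaps: (890−200)/890 = 0.7753; (890−300)/890 = 0.6629; (890−600)/890 = 0.3258; (890−700)/890 = 0.2135; (890−800)/890 = 0.1011.
Sum of shortfalls = 2.078652; P₁ averages over all N: 2.078652 / 11 = 0.189.

0.189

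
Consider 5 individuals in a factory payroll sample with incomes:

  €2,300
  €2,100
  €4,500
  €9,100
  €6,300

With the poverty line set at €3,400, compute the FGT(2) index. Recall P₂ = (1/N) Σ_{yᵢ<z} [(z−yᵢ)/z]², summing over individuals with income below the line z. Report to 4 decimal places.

Below the line: €2,100, €2,300 (q = 2 of N = 5).
Shortfall ratios: (3400−2100)/3400 = 0.3824; (3400−2300)/3400 = 0.3235.
Squared: 0.1462; 0.1047.
Sum = 0.250865; P₂ = 0.250865 / 5 = 0.0502.

0.0502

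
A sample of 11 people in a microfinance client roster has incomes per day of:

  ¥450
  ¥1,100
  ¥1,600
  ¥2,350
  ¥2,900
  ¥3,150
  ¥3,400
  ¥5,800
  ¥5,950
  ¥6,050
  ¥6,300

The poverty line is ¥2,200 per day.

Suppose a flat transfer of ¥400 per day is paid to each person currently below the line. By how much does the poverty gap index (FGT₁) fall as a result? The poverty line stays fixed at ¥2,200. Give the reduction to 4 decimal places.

0.0496

Before: below the line — ¥450, ¥1,100, ¥1,600; poverty gap index (FGT₁) = 0.142562.
After the ¥400 transfer: below the line — ¥850, ¥1,500, ¥2,000; poverty gap index (FGT₁) = 0.092975.
Reduction = 0.142562 − 0.092975 = 0.0496.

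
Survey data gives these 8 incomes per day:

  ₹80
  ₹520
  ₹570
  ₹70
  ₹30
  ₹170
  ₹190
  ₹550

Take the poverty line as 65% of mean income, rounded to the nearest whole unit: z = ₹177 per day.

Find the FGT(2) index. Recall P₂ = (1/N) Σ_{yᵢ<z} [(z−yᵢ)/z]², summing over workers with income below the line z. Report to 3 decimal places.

Below the line: ₹30, ₹70, ₹80, ₹170 (q = 4 of N = 8).
Shortfall ratios: (177−30)/177 = 0.8305; (177−70)/177 = 0.6045; (177−80)/177 = 0.5480; (177−170)/177 = 0.0395.
Squared: 0.6897; 0.3654; 0.3003; 0.0016.
Sum = 1.357081; P₂ = 1.357081 / 8 = 0.170.

0.170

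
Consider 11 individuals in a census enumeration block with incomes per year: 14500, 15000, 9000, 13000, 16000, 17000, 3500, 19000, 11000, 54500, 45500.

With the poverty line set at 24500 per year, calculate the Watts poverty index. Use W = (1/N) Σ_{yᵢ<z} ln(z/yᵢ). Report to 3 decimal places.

Poor units: 3500, 9000, 11000, 13000, 14500, 15000, 16000, 17000, 19000 (q = 9 of N = 11).
Log shortfalls: ln(24500/3500) = 1.9459; ln(24500/9000) = 1.0014; ln(24500/11000) = 0.8008; ln(24500/13000) = 0.6337; ln(24500/14500) = 0.5245; ln(24500/15000) = 0.4906; ln(24500/16000) = 0.4261; ln(24500/17000) = 0.3655; ln(24500/19000) = 0.2542.
W = 6.442786 / 11 = 0.586.

0.586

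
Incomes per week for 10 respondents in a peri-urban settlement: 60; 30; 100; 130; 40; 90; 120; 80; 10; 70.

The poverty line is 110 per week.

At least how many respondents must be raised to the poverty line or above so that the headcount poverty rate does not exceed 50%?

Currently q = 8 of N = 10 are below the line (H = 0.800).
A headcount ratio of at most 50% allows at most ⌊0.50 × 10⌋ = 5 poor respondents.
So at least 8 − 5 = 3 must be lifted.

3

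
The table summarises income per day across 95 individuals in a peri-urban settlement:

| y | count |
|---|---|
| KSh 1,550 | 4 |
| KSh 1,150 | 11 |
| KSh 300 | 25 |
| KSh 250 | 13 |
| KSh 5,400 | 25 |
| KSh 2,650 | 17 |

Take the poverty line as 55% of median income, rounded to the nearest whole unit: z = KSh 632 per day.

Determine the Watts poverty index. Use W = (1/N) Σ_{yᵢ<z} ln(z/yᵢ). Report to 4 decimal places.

0.3230

Below z: 13×KSh 250, 25×KSh 300 (q = 38 of N = 95).
ln(z/y) terms: ln(632/250) = 0.9274 (×13); ln(632/300) = 0.7451 (×25).
W = 30.684243 / 95 = 0.3230.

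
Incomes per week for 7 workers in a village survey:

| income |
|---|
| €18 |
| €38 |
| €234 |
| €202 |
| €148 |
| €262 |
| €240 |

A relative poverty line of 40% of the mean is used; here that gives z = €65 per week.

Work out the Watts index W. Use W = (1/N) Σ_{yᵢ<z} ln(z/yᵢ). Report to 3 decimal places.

0.260

Poor units: €18, €38 (q = 2 of N = 7).
Log gaps: ln(65/18) = 1.2840; ln(65/38) = 0.5368.
W = 1.820817 / 7 = 0.260.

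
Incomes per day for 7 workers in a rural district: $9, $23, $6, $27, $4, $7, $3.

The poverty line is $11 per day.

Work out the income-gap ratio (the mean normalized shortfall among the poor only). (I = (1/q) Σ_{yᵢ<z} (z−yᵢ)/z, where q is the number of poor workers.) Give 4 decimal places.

0.4727

Incomes under z: $3, $4, $6, $7, $9 (q = 5 of N = 7).
Shortfall ratios (z−y)/z: 0.7273, 0.6364, 0.4545, 0.3636, 0.1818; sum = 2.363636.
I averages over the q = 5 poor units only: 2.363636 / 5 = 0.4727.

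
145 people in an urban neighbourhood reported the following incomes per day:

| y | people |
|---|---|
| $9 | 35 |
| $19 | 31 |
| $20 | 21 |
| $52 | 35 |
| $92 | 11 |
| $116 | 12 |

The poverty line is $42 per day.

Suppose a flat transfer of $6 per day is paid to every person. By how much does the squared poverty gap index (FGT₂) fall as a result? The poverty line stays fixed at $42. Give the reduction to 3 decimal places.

0.097

Before: below the line — 35×$9, 31×$19, 21×$20; squared poverty gap index (FGT₂) = 0.25287.
After the $6 transfer: below the line — 35×$15, 31×$25, 21×$26; squared poverty gap index (FGT₂) = 0.15580.
Reduction = 0.25287 − 0.15580 = 0.097.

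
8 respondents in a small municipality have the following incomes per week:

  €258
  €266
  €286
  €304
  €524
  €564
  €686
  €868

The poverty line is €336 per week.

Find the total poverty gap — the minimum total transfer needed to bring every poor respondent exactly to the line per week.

Incomes under z: €258, €266, €286, €304 (q = 4 of N = 8).
Individual gaps: 336−258 = 78; 336−266 = 70; 336−286 = 50; 336−304 = 32.
Aggregate gap = €230.

€230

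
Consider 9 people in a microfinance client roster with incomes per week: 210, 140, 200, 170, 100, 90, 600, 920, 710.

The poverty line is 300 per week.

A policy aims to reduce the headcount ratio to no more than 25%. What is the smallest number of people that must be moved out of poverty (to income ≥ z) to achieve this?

6 of the 9 people are poor, so H = 6/9 = 0.667.
A headcount ratio of at most 25% allows at most ⌊0.25 × 9⌋ = 2 poor people.
So at least 6 − 2 = 4 must be lifted.

4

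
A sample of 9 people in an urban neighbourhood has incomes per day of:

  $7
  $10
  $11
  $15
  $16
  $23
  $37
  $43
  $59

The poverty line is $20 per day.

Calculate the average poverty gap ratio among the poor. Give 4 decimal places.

0.4100

Below the line: $7, $10, $11, $15, $16 (q = 5 of N = 9).
Shortfall ratios (z−y)/z: 0.6500, 0.5000, 0.4500, 0.2500, 0.2000; sum = 2.050000.
The income-gap ratio divides by q (the poor only): 2.050000 / 5 = 0.4100.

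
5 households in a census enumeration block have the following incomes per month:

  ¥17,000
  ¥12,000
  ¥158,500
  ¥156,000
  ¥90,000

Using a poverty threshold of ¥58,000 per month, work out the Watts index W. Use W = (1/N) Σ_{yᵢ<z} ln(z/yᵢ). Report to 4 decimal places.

Below z: ¥12,000, ¥17,000 (q = 2 of N = 5).
ln(z/y) terms: ln(58000/12000) = 1.5755; ln(58000/17000) = 1.2272.
W = 2.802766 / 5 = 0.5606.

0.5606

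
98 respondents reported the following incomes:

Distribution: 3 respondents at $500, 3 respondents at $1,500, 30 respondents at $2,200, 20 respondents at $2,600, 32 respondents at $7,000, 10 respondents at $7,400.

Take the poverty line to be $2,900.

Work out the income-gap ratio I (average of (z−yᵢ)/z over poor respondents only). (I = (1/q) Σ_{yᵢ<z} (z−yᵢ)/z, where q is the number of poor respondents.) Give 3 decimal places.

0.236

Below the line: 3×$500, 3×$1,500, 30×$2,200, 20×$2,600 (q = 56 of N = 98).
Relative gaps: 0.8276 (×3), 0.4828 (×3), 0.2414 (×30), 0.1034 (×20); sum = 13.241379.
The income-gap ratio divides by q (the poor only): 13.241379 / 56 = 0.236.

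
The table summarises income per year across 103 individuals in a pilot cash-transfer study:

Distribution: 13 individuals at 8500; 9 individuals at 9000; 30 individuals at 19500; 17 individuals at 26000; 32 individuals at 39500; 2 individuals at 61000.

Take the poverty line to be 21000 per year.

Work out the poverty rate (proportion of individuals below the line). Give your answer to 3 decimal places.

52 of the 103 individuals have income below 21000.
H = 52/103 = 0.505.

0.505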